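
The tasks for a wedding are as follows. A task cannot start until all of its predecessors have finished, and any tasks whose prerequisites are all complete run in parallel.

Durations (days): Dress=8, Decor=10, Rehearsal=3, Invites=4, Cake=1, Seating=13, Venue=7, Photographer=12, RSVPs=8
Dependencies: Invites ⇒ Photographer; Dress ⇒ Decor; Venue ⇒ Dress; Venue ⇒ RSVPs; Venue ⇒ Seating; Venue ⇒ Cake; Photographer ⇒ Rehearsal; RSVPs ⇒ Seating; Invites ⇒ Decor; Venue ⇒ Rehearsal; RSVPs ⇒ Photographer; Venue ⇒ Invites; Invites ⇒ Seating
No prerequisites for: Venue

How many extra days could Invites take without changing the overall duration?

4

The longest chain is Venue→RSVPs→Photographer→Rehearsal = 7+8+12+3 = 30; overall finish 30 days.
The longest chain containing Invites totals 26 days.
Slack of Invites = 11 − 7 = 4 days.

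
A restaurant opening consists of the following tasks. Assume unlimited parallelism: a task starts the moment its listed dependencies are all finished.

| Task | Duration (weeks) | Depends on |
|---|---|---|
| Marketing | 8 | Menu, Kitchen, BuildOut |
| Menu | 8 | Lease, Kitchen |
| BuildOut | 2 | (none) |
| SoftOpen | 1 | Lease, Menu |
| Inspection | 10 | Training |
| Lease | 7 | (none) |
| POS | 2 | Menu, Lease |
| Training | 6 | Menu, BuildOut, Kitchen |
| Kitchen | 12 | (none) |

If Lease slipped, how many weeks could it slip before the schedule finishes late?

Kitchen→Menu→Training→Inspection = 12+8+6+10 = 36 sets the makespan at 36 weeks.
Longest path through Lease: 31 weeks (earliest finish 7, latest finish 12).
So Lease can slip 12 − 7 = 5 weeks.

5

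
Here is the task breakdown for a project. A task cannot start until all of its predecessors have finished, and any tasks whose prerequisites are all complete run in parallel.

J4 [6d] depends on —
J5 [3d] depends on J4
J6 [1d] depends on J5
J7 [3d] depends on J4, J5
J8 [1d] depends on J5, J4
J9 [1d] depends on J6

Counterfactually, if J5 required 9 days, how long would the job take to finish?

Actual critical path: J4→J5→J7 = 6+3+3 = 12 ⇒ 12 days.
Since J5 is critical, the +6 change carries straight to that chain (now 18 days).
No other chain overtakes it, so the finish is 18 days.

18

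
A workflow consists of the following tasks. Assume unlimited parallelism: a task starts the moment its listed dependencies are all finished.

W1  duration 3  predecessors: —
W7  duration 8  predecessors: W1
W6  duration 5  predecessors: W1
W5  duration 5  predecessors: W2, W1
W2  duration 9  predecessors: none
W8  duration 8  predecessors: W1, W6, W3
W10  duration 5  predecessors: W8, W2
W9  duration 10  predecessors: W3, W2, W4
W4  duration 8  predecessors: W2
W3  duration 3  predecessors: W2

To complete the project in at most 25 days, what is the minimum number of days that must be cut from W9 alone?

Current finish: 27 days; target: 25.
W9 is on every critical path, so each day cut from W9 cuts the finish by one (this holds down to a finish of 25).
Need 27 − 25 = 2 days off W9 → W9 becomes 8 days, finish becomes 25.

2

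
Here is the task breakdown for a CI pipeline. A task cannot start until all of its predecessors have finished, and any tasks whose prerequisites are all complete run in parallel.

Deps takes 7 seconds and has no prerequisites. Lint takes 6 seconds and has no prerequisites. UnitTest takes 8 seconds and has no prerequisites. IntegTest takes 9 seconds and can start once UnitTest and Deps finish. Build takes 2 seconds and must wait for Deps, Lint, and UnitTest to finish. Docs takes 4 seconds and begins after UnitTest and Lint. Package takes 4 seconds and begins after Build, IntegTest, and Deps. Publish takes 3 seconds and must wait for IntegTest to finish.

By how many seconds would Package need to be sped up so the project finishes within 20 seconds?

Current finish: 21 seconds; target: 20.
Package is on every critical path, so each second cut from Package cuts the finish by one (this holds down to a finish of 20).
Need 21 − 20 = 1 second off Package → Package becomes 3 seconds, finish becomes 20.

1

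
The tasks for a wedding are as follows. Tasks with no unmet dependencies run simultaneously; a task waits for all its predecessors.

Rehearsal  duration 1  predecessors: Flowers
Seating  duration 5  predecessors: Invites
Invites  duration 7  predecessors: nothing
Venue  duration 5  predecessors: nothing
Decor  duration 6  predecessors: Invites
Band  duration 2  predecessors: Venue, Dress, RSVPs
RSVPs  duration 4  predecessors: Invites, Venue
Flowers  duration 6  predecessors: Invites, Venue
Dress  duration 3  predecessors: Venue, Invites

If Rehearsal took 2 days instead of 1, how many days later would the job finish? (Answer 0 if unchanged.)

1

Baseline: Invites→Flowers→Rehearsal = 7+6+1 = 14 → 14 days.
Rehearsal lies on that path, so at 2 days the path becomes 15 days.
The critical path is still Invites→Flowers→Rehearsal; finish is now 15 days.
Change in finish: 15 − 14 = +1 days.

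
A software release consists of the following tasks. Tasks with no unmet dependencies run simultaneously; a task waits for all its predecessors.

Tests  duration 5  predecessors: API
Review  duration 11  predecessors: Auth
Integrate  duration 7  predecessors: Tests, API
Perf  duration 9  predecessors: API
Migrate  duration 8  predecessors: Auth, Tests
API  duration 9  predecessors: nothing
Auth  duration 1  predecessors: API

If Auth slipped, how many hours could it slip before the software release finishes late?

Critical path: API→Tests→Migrate = 9+5+8 = 22, so the finish is 22 hours.
The longest chain containing Auth totals 21 hours.
So Auth can slip 11 − 10 = 1 hour.

1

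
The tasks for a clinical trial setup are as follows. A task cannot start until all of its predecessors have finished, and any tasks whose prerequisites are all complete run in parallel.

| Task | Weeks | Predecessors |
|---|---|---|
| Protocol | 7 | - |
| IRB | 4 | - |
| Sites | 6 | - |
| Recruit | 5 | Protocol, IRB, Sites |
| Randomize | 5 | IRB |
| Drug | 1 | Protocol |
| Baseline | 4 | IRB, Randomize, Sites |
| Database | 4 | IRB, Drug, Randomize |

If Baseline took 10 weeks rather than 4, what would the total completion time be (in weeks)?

Critical path before the change: IRB→Randomize→Baseline = 4+5+4 = 13 giving 13 weeks.
Since Baseline is critical, the +6 change carries straight to that chain (now 19 weeks).
No other chain overtakes it, so the finish is 19 weeks.

19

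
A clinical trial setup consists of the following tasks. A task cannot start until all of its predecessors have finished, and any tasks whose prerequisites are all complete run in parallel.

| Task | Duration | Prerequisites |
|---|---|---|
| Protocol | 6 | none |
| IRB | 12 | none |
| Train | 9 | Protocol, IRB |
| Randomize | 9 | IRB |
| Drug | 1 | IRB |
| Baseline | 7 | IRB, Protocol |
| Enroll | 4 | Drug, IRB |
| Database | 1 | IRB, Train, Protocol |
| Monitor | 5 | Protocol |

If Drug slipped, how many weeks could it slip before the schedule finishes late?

5

The longest chain is IRB→Train→Database = 12+9+1 = 22; overall finish 22 weeks.
Longest path through Drug: 17 weeks (earliest finish 13, latest finish 18).
Slack of Drug = 17 − 12 = 5 weeks.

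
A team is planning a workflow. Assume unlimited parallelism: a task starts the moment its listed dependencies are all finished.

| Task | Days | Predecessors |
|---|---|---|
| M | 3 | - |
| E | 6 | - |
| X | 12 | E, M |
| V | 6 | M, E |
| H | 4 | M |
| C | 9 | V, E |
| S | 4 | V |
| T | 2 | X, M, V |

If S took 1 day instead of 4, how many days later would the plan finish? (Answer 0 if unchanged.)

0

Actual critical path: E→V→C = 6+6+9 = 21 ⇒ 21 days.
The longest path through S is only 16 days, so S has float 5.
That remains the longest chain; total 21 days.
Change in finish: 21 − 21 = +0 days.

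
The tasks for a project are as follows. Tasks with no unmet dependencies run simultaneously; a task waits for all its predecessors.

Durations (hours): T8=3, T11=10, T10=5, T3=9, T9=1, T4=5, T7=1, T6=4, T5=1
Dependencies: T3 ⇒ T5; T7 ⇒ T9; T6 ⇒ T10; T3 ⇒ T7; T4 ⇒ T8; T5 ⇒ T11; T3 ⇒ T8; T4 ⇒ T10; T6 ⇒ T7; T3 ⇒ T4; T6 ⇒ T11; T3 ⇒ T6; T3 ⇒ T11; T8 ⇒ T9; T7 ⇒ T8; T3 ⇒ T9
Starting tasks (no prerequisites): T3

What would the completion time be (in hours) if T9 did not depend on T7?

23

Before: longest chain T3→T6→T11 = 9+4+10 = 23, finish 23.
Dropping T7→T9 doesn't change T9's earliest start (17); another predecessor still binds.
After: T3→T6→T11 = 9+4+10 = 23 → 23 hours.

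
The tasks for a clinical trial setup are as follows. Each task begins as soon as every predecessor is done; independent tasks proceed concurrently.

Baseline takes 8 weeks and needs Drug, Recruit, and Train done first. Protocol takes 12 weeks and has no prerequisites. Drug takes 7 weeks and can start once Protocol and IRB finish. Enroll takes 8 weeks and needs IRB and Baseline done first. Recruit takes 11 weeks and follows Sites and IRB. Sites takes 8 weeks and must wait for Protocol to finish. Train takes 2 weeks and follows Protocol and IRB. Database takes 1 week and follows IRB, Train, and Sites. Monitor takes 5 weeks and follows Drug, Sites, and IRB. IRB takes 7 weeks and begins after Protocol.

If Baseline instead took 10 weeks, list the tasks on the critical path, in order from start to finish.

Protocol, Sites, Recruit, Baseline, Enroll

The binding path is Protocol→Sites→Recruit→Baseline→Enroll = 12+8+11+8+8 = 47; finish at 47 weeks.
Since Baseline is critical, the +2 change carries straight to that chain (now 49 weeks).
No other chain overtakes it, so the finish is 49 weeks.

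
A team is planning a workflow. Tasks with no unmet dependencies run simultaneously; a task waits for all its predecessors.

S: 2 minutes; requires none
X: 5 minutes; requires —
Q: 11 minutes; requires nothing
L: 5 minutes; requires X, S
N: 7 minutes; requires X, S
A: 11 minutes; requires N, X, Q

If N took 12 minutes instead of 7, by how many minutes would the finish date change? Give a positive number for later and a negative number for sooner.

5

Actual critical path: X→N→A = 5+7+11 = 23 ⇒ 23 minutes.
N lies on that path, so at 12 minutes the path becomes 28 minutes.
The critical path is still X→N→A; finish is now 28 minutes.
Change in finish: 28 − 23 = +5 minutes.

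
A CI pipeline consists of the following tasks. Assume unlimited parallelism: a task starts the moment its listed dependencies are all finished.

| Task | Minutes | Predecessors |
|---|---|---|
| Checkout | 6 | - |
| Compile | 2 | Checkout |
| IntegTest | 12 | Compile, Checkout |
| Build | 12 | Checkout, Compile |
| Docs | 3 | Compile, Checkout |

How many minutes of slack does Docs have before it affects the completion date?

The longest chain is Checkout→Compile→IntegTest = 6+2+12 = 20; overall finish 20 minutes.
The longest chain containing Docs totals 11 minutes.
So Docs can slip 20 − 11 = 9 minutes.

9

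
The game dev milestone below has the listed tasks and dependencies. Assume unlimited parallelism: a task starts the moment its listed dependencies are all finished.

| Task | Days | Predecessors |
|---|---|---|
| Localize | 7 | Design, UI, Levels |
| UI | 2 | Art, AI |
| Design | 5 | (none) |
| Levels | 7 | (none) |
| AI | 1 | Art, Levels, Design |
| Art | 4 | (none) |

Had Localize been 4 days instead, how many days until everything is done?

14

Critical path before the change: Levels→AI→UI→Localize = 7+1+2+7 = 17 giving 17 days.
Localize lies on that path, so at 4 days the path becomes 14 days.
The critical path is still Levels→AI→UI→Localize; finish is now 14 days.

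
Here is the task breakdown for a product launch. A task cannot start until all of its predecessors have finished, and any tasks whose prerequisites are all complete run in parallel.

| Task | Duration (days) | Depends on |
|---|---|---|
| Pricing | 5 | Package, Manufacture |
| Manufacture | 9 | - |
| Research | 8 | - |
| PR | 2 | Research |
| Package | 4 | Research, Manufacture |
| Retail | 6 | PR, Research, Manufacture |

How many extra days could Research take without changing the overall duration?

Manufacture→Package→Pricing = 9+4+5 = 18 sets the makespan at 18 days.
The longest chain containing Research totals 17 days.
Float = 18 − 17 = 1.

1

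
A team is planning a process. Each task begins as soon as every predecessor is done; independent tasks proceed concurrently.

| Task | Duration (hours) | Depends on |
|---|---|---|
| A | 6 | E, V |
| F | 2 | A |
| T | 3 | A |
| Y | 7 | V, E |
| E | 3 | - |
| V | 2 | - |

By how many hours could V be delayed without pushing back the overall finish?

E→A→T = 3+6+3 = 12 sets the makespan at 12 hours.
Longest path through V: 11 hours (earliest finish 2, latest finish 3).
Float = 12 − 11 = 1.

1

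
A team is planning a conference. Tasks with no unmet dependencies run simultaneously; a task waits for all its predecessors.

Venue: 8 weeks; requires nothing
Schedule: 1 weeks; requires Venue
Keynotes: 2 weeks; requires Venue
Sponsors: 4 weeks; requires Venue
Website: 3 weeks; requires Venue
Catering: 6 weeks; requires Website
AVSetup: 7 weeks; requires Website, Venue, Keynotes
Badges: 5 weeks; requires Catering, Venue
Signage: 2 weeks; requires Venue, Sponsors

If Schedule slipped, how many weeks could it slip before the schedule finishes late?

Venue→Website→Catering→Badges = 8+3+6+5 = 22 sets the makespan at 22 weeks.
The longest chain containing Schedule totals 9 weeks.
So Schedule can slip 22 − 9 = 13 weeks.

13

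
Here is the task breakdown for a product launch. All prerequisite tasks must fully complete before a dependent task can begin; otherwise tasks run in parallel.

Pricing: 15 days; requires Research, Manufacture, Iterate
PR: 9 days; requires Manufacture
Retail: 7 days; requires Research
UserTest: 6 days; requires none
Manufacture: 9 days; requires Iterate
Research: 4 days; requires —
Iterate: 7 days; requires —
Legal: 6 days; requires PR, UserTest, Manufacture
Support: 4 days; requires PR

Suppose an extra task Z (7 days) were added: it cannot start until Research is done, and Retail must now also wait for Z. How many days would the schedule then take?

Originally the schedule takes 31 days.
With Z inserted, Retail now waits for max(Research, Z).
New critical path: Iterate→Manufacture→Pricing = 7+9+15 = 31 ⇒ 31 days.

31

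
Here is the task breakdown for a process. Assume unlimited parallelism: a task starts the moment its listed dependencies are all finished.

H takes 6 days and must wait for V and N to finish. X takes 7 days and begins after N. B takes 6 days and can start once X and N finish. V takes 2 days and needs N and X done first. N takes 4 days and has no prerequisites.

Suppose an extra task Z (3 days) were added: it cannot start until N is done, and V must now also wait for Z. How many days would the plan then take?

19

Originally the plan takes 19 days.
With Z inserted, V now waits for max(N, X, Z).
New critical path: N→X→V→H = 4+7+2+6 = 19 ⇒ 19 days.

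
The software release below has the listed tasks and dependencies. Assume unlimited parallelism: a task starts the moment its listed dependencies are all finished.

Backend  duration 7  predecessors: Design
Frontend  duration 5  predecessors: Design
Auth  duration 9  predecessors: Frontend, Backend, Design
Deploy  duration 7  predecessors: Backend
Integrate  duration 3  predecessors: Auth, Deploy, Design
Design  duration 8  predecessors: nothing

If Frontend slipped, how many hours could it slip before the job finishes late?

2

The longest chain is Design→Backend→Auth→Integrate = 8+7+9+3 = 27; overall finish 27 hours.
Frontend finishes as early as 13 and must finish by 15.
Slack of Frontend = 10 − 8 = 2 hours.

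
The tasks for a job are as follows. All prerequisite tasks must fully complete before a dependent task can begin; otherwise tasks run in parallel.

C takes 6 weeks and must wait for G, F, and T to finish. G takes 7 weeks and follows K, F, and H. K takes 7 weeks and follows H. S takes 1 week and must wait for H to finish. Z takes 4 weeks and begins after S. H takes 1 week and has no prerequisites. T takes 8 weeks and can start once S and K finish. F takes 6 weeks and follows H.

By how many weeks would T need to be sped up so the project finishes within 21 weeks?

Current finish: 22 weeks; target: 21.
T is on every critical path, so each week cut from T cuts the finish by one (this holds down to a finish of 21).
Need 22 − 21 = 1 week off T → T becomes 7 weeks, finish becomes 21.

1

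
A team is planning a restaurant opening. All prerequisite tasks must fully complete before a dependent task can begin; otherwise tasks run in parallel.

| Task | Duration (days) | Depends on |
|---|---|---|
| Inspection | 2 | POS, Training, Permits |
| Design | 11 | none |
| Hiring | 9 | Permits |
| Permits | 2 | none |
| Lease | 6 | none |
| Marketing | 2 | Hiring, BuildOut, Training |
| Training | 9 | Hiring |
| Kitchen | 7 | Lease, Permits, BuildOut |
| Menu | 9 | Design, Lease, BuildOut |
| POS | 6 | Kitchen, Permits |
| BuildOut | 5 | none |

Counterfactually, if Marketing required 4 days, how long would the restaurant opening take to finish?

Critical path before the change: Permits→Hiring→Training→Marketing = 2+9+9+2 = 22 giving 22 days.
Marketing is on the critical path; changing it to 4 makes that path 24 days.
The critical path is still Permits→Hiring→Training→Marketing; finish is now 24 days.

24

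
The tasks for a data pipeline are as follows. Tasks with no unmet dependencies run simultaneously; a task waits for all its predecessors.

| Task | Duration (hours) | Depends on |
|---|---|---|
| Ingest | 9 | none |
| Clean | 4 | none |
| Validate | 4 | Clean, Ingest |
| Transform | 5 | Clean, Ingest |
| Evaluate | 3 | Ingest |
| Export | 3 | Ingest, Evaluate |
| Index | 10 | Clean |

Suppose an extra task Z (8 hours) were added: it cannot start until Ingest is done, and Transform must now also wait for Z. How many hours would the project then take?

22

Originally the project takes 15 hours.
With Z inserted, Transform now waits for max(Clean, Ingest, Z).
New critical path: Ingest→Z→Transform = 9+8+5 = 22 ⇒ 22 hours.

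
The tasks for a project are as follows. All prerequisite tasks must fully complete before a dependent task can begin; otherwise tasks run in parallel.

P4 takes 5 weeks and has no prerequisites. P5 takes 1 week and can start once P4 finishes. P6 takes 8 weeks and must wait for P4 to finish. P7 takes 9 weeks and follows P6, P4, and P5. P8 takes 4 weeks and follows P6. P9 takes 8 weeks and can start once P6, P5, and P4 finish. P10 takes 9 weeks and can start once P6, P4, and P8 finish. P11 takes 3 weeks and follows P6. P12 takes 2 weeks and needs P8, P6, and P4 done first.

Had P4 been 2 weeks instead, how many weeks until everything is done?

Actual critical path: P4→P6→P8→P10 = 5+8+4+9 = 26 ⇒ 26 weeks.
P4 lies on that path, so at 2 weeks the path becomes 23 weeks.
No other chain overtakes it, so the finish is 23 weeks.

23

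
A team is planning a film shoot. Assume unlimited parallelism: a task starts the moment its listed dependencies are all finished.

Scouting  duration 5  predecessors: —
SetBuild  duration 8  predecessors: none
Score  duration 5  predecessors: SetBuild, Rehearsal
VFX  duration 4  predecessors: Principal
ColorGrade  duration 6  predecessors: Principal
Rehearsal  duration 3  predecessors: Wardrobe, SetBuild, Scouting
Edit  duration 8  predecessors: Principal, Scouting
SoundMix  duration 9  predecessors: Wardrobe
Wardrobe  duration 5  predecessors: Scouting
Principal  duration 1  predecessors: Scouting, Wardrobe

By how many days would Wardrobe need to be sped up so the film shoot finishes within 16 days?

3

Current finish: 19 days; target: 16.
Wardrobe is on every critical path, so each day cut from Wardrobe cuts the finish by one (this holds down to a finish of 16).
Need 19 − 16 = 3 days off Wardrobe → Wardrobe becomes 2 days, finish becomes 16.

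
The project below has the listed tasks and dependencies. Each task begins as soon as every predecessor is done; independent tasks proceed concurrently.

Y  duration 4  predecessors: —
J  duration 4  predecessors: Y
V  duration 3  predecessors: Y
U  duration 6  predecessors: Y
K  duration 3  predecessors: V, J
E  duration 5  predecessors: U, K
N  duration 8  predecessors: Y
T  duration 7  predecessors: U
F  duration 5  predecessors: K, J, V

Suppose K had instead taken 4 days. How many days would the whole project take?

17

Baseline: Y→U→T = 4+6+7 = 17 → 17 days.
K has 1 day of float (longest path through it is 16).
Now Y→J→K→E = 4+4+4+5 = 17 is longest, so the finish becomes 17 days.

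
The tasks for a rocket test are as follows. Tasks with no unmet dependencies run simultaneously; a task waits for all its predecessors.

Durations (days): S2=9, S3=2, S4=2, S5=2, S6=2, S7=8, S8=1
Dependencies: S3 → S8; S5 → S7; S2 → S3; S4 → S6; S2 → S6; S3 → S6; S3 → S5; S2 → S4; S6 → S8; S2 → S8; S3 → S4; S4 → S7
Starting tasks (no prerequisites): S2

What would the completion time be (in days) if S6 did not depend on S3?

21

Original critical path: S2→S3→S4→S7 = 9+2+2+8 = 21 ⇒ 21 days.
Dropping S3→S6 doesn't change S6's earliest start (13); another predecessor still binds.
The longest chain is now S2→S3→S4→S7 = 9+2+2+8 = 21, so the schedule takes 21 days.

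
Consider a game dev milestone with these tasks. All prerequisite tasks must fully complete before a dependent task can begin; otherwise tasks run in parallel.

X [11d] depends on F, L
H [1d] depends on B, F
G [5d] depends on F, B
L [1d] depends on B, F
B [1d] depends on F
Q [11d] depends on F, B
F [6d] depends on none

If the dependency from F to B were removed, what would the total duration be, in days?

18

Before: longest chain F→B→L→X = 6+1+1+11 = 19, finish 19.
Without F→B, B's earliest start moves from 6 to 0.
The longest chain is now F→L→X = 6+1+11 = 18, so the plan takes 18 days.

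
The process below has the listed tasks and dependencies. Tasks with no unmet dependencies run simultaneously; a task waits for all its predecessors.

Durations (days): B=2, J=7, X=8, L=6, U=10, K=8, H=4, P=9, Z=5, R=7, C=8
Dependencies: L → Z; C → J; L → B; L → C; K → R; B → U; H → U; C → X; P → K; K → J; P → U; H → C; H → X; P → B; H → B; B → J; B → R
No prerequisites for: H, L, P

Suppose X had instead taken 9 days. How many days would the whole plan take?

Actual critical path: P→K→R = 9+8+7 = 24 ⇒ 24 days.
X has 2 days of float (longest path through it is 22).
That remains the longest chain; total 24 days.

24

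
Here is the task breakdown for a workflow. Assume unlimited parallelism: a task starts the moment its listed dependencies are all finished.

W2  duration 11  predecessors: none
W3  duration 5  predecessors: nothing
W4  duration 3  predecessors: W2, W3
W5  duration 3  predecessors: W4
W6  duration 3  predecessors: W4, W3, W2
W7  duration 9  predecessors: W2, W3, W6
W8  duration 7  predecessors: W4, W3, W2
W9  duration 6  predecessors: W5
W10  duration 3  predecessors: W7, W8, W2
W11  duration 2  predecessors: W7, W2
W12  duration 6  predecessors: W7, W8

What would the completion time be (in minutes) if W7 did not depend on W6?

27

With the dependency in place, W2→W4→W6→W7→W12 = 11+3+3+9+6 = 32 sets the finish at 32 minutes.
Without W6→W7, W7's earliest start moves from 17 to 11.
After: W2→W4→W8→W12 = 11+3+7+6 = 27 → 27 minutes.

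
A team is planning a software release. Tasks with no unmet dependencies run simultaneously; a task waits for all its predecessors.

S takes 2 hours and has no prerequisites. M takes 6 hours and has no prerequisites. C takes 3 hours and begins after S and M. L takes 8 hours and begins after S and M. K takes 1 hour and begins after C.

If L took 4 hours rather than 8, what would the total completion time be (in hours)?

10

Actual critical path: M→L = 6+8 = 14 ⇒ 14 hours.
L is on the critical path; changing it to 4 makes that path 10 hours.
New critical path: M→C→K = 6+3+1 = 10 ⇒ 10 hours.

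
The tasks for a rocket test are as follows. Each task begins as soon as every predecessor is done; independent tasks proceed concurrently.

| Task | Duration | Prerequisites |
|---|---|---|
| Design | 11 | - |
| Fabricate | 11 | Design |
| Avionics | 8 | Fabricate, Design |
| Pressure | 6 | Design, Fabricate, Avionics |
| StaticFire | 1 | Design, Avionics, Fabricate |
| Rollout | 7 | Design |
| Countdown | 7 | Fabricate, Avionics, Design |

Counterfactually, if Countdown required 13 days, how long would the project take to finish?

Actual critical path: Design→Fabricate→Avionics→Countdown = 11+11+8+7 = 37 ⇒ 37 days.
Countdown lies on that path, so at 13 days the path becomes 43 days.
No other chain overtakes it, so the finish is 43 days.

43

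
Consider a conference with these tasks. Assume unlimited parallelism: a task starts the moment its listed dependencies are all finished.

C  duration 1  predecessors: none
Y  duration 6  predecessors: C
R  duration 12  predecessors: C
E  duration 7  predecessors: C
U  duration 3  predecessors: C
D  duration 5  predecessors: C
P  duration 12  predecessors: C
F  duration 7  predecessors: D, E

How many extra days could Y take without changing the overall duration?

8

Critical path: C→E→F = 1+7+7 = 15, so the finish is 15 days.
Longest path through Y: 7 days (earliest finish 7, latest finish 15).
Float = 15 − 7 = 8.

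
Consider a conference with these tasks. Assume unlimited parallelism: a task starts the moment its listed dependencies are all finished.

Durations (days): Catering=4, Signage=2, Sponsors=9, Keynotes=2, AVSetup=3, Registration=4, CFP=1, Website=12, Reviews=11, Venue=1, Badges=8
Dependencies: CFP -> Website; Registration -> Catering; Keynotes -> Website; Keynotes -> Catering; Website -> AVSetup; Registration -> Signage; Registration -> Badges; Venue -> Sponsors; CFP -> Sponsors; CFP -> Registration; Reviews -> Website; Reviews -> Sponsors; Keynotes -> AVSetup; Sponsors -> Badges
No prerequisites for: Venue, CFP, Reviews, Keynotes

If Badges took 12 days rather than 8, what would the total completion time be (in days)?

Actual critical path: Reviews→Sponsors→Badges = 11+9+8 = 28 ⇒ 28 days.
Badges is on the critical path; changing it to 12 makes that path 32 days.
The critical path is still Reviews→Sponsors→Badges; finish is now 32 days.

32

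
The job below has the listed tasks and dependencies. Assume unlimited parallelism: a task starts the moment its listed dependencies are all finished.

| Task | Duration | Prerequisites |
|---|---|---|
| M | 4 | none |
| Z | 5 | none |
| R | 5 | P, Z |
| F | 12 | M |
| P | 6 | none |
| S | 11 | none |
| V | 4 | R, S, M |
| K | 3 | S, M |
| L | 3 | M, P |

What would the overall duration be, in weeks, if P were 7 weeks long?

16

The binding path is M→F = 4+12 = 16; finish at 16 weeks.
The longest path through P is only 15 weeks, so P has float 1.
New critical path: P→R→V = 7+5+4 = 16 ⇒ 16 weeks.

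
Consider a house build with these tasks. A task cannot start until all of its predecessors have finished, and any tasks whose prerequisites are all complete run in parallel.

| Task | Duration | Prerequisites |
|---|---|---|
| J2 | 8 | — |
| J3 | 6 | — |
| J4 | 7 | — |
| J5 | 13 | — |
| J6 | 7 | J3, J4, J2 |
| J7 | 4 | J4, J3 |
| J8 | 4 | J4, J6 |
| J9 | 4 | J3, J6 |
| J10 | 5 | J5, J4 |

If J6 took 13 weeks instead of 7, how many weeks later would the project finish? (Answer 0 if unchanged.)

Actual critical path: J2→J6→J8 = 8+7+4 = 19 ⇒ 19 weeks.
J6 lies on that path, so at 13 weeks the path becomes 25 weeks.
No other chain overtakes it, so the finish is 25 weeks.
Change in finish: 25 − 19 = +6 weeks.

6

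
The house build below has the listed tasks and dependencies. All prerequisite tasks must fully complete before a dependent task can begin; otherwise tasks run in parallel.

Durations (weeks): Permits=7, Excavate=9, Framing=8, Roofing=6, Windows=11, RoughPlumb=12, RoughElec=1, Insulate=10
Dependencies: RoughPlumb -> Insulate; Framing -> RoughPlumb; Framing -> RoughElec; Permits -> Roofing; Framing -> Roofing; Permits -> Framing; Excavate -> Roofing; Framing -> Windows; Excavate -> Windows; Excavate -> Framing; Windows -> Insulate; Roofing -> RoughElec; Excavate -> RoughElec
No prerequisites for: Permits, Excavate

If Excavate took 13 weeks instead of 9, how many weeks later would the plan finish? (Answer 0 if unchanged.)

4

As given, the longest chain is Excavate→Framing→RoughPlumb→Insulate = 9+8+12+10 = 39, so the finish is 39 weeks.
Since Excavate is critical, the +4 change carries straight to that chain (now 43 weeks).
The critical path is still Excavate→Framing→RoughPlumb→Insulate; finish is now 43 weeks.
Change in finish: 43 − 39 = +4 weeks.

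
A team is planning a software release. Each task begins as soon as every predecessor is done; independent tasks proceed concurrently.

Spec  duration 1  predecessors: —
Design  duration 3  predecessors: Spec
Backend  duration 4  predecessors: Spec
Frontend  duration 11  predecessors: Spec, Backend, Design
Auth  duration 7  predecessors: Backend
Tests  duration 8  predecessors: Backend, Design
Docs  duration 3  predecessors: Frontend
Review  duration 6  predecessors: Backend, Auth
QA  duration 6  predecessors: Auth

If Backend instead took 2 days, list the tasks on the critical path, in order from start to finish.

As given, the longest chain is Spec→Backend→Frontend→Docs = 1+4+11+3 = 19, so the finish is 19 days.
Since Backend is critical, the -2 change carries straight to that chain (now 17 days).
Now Spec→Design→Frontend→Docs = 1+3+11+3 = 18 is longest, so the finish becomes 18 days.

Spec, Design, Frontend, Docs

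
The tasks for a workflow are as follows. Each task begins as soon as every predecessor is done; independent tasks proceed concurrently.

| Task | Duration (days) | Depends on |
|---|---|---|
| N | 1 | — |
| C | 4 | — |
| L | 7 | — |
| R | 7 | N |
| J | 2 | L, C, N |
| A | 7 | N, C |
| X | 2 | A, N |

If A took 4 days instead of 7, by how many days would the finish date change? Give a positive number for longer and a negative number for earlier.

-3

The binding path is C→A→X = 4+7+2 = 13; finish at 13 days.
Since A is critical, the -3 change carries straight to that chain (now 10 days).
The critical path is still C→A→X; finish is now 10 days.
Change in finish: 10 − 13 = -3 days.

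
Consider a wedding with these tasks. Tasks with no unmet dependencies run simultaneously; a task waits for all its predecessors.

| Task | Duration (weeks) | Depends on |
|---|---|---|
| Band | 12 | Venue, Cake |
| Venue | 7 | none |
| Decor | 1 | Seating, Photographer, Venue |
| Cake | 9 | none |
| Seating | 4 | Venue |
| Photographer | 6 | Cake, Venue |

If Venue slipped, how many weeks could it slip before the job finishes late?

Critical path: Cake→Band = 9+12 = 21, so the finish is 21 weeks.
The longest chain containing Venue totals 19 weeks.
Slack of Venue = 2 − 0 = 2 weeks.

2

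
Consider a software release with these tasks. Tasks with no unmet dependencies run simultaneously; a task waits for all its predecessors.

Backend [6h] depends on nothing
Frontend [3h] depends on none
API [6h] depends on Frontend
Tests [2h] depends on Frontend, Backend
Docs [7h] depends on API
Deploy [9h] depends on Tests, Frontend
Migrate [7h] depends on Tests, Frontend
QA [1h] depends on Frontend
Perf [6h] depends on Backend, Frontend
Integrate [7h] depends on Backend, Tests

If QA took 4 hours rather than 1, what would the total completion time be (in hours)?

Actual critical path: Backend→Tests→Deploy = 6+2+9 = 17 ⇒ 17 hours.
The longest path through QA is only 4 hours, so QA has float 13.
The critical path is still Backend→Tests→Deploy; finish is now 17 hours.

17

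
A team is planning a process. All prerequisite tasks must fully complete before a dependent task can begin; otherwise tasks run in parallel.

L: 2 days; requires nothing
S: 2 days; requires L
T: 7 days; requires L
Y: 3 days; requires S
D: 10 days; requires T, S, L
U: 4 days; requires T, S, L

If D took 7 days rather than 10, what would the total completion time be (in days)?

Critical path before the change: L→T→D = 2+7+10 = 19 giving 19 days.
D lies on that path, so at 7 days the path becomes 16 days.
The critical path is still L→T→D; finish is now 16 days.

16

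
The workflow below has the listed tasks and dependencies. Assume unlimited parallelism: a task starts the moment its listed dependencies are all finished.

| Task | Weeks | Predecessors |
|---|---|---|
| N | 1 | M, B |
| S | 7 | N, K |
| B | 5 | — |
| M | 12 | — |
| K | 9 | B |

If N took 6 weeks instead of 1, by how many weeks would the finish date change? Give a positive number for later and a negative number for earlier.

The binding path is B→K→S = 5+9+7 = 21; finish at 21 weeks.
N is off the critical path — its longest chain is 20 weeks, giving 1 of slack.
Now M→N→S = 12+6+7 = 25 is longest, so the finish becomes 25 weeks.
Change in finish: 25 − 21 = +4 weeks.

4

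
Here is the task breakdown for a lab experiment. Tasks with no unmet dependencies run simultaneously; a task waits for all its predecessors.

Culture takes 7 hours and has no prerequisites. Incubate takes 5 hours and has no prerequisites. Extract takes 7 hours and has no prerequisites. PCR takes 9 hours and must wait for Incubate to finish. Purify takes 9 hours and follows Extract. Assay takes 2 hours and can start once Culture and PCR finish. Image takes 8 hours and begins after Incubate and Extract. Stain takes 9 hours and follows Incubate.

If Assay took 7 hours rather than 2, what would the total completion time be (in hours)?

Actual critical path: Incubate→PCR→Assay = 5+9+2 = 16 ⇒ 16 hours.
Assay lies on that path, so at 7 hours the path becomes 21 hours.
That remains the longest chain; total 21 hours.

21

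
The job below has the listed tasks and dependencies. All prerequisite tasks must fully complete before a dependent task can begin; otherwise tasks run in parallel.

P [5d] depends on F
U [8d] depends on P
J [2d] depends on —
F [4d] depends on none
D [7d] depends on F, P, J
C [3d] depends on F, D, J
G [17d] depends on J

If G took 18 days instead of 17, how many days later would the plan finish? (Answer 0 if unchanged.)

1

Baseline: J→G = 2+17 = 19 → 19 days.
G is on the critical path; changing it to 18 makes that path 20 days.
No other chain overtakes it, so the finish is 20 days.
Change in finish: 20 − 19 = +1 days.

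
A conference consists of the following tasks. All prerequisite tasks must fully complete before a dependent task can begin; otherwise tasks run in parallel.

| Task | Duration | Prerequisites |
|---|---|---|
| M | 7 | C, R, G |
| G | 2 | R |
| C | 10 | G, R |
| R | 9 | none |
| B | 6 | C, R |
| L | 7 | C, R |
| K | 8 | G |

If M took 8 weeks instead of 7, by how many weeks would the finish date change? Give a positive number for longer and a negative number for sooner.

1

As given, the longest chain is R→G→C→M = 9+2+10+7 = 28, so the finish is 28 weeks.
M is on the critical path; changing it to 8 makes that path 29 weeks.
That remains the longest chain; total 29 weeks.
Change in finish: 29 − 28 = +1 weeks.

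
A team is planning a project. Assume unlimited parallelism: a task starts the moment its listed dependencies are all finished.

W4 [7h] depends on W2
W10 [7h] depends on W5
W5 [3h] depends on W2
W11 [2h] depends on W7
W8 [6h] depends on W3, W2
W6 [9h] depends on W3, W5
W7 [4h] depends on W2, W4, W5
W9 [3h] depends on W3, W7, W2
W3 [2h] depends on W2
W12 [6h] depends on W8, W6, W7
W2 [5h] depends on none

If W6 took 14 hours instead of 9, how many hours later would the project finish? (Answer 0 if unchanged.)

5

Actual critical path: W2→W5→W6→W12 = 5+3+9+6 = 23 ⇒ 23 hours.
Since W6 is critical, the +5 change carries straight to that chain (now 28 hours).
No other chain overtakes it, so the finish is 28 hours.
Change in finish: 28 − 23 = +5 hours.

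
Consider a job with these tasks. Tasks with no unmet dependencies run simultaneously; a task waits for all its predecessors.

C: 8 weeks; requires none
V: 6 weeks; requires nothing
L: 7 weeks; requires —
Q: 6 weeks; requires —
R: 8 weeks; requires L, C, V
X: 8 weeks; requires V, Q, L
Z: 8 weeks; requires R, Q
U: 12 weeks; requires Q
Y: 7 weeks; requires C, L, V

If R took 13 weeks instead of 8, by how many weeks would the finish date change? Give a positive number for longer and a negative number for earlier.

5

The binding path is C→R→Z = 8+8+8 = 24; finish at 24 weeks.
R lies on that path, so at 13 weeks the path becomes 29 weeks.
No other chain overtakes it, so the finish is 29 weeks.
Change in finish: 29 − 24 = +5 weeks.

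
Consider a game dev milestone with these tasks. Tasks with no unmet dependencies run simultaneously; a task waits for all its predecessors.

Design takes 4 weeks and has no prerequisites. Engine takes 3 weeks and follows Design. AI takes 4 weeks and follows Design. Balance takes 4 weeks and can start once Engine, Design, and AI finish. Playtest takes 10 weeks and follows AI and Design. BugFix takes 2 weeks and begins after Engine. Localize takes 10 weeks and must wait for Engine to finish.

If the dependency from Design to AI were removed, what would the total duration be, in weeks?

17

Before: longest chain Design→AI→Playtest = 4+4+10 = 18, finish 18.
Without Design→AI, AI's earliest start moves from 4 to 0.
After: Design→Engine→Localize = 4+3+10 = 17 → 17 weeks.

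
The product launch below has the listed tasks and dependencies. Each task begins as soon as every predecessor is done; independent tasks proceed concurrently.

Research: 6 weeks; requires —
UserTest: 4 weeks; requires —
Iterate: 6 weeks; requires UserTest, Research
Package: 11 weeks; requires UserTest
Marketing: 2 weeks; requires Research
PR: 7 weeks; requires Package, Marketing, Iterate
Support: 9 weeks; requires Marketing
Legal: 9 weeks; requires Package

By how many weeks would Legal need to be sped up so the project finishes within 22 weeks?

Current finish: 24 weeks; target: 22.
Legal is on every critical path, so each week cut from Legal cuts the finish by one (this holds down to a finish of 22).
Need 24 − 22 = 2 weeks off Legal → Legal becomes 7 weeks, finish becomes 22.

2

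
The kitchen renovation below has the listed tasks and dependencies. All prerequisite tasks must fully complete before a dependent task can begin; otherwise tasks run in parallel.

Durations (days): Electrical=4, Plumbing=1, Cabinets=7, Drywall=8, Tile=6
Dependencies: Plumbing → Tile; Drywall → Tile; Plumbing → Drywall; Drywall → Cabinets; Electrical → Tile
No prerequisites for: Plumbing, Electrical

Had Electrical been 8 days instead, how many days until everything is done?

16

The binding path is Plumbing→Drywall→Cabinets = 1+8+7 = 16; finish at 16 days.
Electrical is off the critical path — its longest chain is 10 days, giving 6 of slack.
The critical path is still Plumbing→Drywall→Cabinets; finish is now 16 days.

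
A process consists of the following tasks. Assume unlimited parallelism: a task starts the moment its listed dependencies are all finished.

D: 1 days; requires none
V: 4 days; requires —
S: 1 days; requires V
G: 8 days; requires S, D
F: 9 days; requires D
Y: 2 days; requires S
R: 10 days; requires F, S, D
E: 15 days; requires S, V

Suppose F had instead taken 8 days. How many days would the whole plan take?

20

Actual critical path: D→F→R = 1+9+10 = 20 ⇒ 20 days.
Since F is critical, the -1 change carries straight to that chain (now 19 days).
New critical path: V→S→E = 4+1+15 = 20 ⇒ 20 days.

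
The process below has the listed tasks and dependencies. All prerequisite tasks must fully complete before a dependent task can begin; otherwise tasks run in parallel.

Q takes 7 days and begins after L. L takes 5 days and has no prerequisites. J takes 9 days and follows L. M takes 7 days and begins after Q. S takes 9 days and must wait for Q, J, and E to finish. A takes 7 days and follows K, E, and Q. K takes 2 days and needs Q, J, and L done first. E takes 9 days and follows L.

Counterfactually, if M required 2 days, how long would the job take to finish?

23

Critical path before the change: L→J→S = 5+9+9 = 23 giving 23 days.
M has 4 days of float (longest path through it is 19).
The critical path is still L→J→S; finish is now 23 days.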